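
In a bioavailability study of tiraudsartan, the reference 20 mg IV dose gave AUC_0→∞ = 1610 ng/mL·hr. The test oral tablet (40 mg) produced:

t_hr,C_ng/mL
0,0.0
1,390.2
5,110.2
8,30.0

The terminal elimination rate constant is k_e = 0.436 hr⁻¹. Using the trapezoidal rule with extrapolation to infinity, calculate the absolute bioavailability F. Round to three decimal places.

Trapezoidal AUC_0→8 (oral tablet):
  [0→1]: (0.0+390.2)/2 × 1 = 195.1
  [1→5]: (390.2+110.2)/2 × 4 = 1000.8
  [5→8]: (110.2+30.0)/2 × 3 = 210.3
  Sum = 1406.2 ng/mL·hr
Tail: C_last/k_e = 30.0/0.436 = 68.807
AUC_0→∞ (oral tablet) = 1406.2 + 68.807 = 1475.007 ng/mL·hr
F = (AUC_ev/D_ev)/(AUC_iv/D_iv) = (1475.007/40)/(1610/20) = 36.875175/80.5 = 0.4581

F = 0.458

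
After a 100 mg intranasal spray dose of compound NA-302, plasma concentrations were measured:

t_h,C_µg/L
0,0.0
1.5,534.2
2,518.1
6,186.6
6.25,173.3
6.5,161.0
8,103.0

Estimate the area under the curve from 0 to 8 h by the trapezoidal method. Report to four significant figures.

Trapezoidal AUC_0→8:
  [0→1.5]: (0.0+534.2)/2 × 1.5 = 400.65
  [1.5→2]: (534.2+518.1)/2 × 0.5 = 263.075
  [2→6]: (518.1+186.6)/2 × 4 = 1409.4
  [6→6.25]: (186.6+173.3)/2 × 0.25 = 44.9875
  [6.25→6.5]: (173.3+161.0)/2 × 0.25 = 41.7875
  [6.5→8]: (161.0+103.0)/2 × 1.5 = 198.0
  Sum = 2357.9 µg/L·h

AUC = 2358 µg/L·h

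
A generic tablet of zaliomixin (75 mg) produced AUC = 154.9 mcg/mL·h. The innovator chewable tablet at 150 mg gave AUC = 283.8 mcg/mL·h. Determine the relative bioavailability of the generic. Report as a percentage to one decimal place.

F_rel = (AUC_test/D_test) / (AUC_ref/D_ref)
      = (154.9/75) / (283.8/150)
      = 2.06533 / 1.892 = 1.0916 = 109.16%

F_rel = 109.2%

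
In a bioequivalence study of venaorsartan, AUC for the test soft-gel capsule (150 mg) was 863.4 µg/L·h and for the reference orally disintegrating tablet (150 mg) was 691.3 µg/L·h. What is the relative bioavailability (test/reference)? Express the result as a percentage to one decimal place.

F_rel = (AUC_test/D_test) / (AUC_ref/D_ref)
      = (863.4/150) / (691.3/150)
      = 5.756 / 4.60867 = 1.2490 = 124.90%

F_rel = 124.9%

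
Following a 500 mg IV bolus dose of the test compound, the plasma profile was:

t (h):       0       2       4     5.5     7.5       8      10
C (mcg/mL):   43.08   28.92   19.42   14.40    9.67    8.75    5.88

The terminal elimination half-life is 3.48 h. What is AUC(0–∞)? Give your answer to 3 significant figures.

AUC = 219 mcg/mL·h

Trapezoidal AUC_0→10:
  [0→2]: (43.08+28.92)/2 × 2 = 72.0
  [2→4]: (28.92+19.42)/2 × 2 = 48.34
  [4→5.5]: (19.42+14.40)/2 × 1.5 = 25.365
  [5.5→7.5]: (14.40+9.67)/2 × 2 = 24.07
  [7.5→8]: (9.67+8.75)/2 × 0.5 = 4.605
  [8→10]: (8.75+5.88)/2 × 2 = 14.63
  Sum = 189.01 mcg/mL·h
k_e = ln2 / t½ = 0.693147 / 3.48 = 0.1992 h^-1
Extrapolated tail: C_last / k_e = 5.88 / 0.1992 = 29.518
AUC_0→∞ = 189.01 + 29.518 = 218.528 mcg/mL·h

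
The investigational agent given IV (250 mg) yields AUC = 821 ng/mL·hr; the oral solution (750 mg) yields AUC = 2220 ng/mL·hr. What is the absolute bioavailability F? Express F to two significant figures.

F = 0.90

F = (AUC_ev / D_ev) / (AUC_iv / D_iv)
  = (2220/750) / (821/250)
  = 2.96 / 3.284 = 0.9013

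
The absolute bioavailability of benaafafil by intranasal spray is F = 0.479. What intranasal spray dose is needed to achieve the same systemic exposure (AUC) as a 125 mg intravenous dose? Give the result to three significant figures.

D_intranasal = 261 mg

For equal systemic exposure: F × D_ev = D_iv
D_ev = D_iv / F = 125 / 0.479 = 260.96 mg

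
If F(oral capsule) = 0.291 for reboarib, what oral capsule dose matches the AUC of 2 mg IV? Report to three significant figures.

For equal systemic exposure: F × D_ev = D_iv
D_ev = D_iv / F = 2 / 0.291 = 6.87285 mg

D_oral = 6.87 mg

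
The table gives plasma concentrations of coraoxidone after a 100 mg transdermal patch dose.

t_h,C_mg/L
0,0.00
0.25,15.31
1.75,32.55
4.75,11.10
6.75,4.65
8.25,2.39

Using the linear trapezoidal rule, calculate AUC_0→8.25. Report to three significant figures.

AUC = 124 mg/L·h

Trapezoidal AUC_0→8.25:
  [0→0.25]: (0.00+15.31)/2 × 0.25 = 1.91375
  [0.25→1.75]: (15.31+32.55)/2 × 1.5 = 35.895
  [1.75→4.75]: (32.55+11.10)/2 × 3 = 65.475
  [4.75→6.75]: (11.10+4.65)/2 × 2 = 15.75
  [6.75→8.25]: (4.65+2.39)/2 × 1.5 = 5.28
  Sum = 124.31375 mg/L·h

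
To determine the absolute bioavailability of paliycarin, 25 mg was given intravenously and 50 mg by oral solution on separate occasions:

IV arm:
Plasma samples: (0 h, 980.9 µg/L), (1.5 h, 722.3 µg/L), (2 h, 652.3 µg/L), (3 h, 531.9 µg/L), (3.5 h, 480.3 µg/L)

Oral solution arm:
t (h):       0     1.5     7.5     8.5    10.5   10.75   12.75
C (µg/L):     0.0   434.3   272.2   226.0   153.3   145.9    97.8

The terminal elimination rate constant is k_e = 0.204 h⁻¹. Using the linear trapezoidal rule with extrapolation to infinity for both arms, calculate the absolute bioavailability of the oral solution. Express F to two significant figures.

Trapezoidal AUC_0→3.5 (IV):
  [0→1.5]: (980.9+722.3)/2 × 1.5 = 1277.4
  [1.5→2]: (722.3+652.3)/2 × 0.5 = 343.65
  [2→3]: (652.3+531.9)/2 × 1 = 592.1
  [3→3.5]: (531.9+480.3)/2 × 0.5 = 253.05
  Sum = 2466.2 µg/L·h
IV tail: 480.3/0.204 = 2354.412; AUC_iv,0→∞ = 2466.2 + 2354.412 = 4820.612 µg/L·h
Trapezoidal AUC_0→12.75 (oral solution):
  [0→1.5]: (0.0+434.3)/2 × 1.5 = 325.725
  [1.5→7.5]: (434.3+272.2)/2 × 6 = 2119.5
  [7.5→8.5]: (272.2+226.0)/2 × 1 = 249.1
  [8.5→10.5]: (226.0+153.3)/2 × 2 = 379.3
  [10.5→10.75]: (153.3+145.9)/2 × 0.25 = 37.4
  [10.75→12.75]: (145.9+97.8)/2 × 2 = 243.7
  Sum = 3354.725 µg/L·h
oral solution tail: 97.8/0.204 = 479.412; AUC_ev,0→∞ = 3354.725 + 479.412 = 3834.137 µg/L·h
F = (AUC_ev/D_ev)/(AUC_iv/D_iv) = (3834.137/50)/(4820.612/25) = 76.68274/192.82448 = 0.3977

F = 0.40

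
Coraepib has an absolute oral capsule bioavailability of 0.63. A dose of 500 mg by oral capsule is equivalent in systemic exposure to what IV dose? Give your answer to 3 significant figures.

D_iv = 315 mg

Systemic exposure from an extravascular dose = F × D_ev, so the equivalent IV dose is F × D_ev.
D_iv = F × D_ev = 0.63 × 500 = 315 mg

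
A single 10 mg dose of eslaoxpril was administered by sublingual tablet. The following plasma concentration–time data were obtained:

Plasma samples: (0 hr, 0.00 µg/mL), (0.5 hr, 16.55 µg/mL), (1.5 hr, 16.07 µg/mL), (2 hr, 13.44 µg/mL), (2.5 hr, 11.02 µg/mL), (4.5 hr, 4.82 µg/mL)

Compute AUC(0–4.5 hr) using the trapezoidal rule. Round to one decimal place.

Trapezoidal AUC_0→4.5:
  [0→0.5]: (0.00+16.55)/2 × 0.5 = 4.1375
  [0.5→1.5]: (16.55+16.07)/2 × 1 = 16.31
  [1.5→2]: (16.07+13.44)/2 × 0.5 = 7.3775
  [2→2.5]: (13.44+11.02)/2 × 0.5 = 6.115
  [2.5→4.5]: (11.02+4.82)/2 × 2 = 15.84
  Sum = 49.78 µg/mL·hr

AUC = 49.8 µg/mL·hr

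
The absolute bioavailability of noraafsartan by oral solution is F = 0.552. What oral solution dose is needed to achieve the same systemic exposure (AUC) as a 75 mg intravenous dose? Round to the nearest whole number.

D_oral = 136 mg

For equal systemic exposure: F × D_ev = D_iv
D_ev = D_iv / F = 75 / 0.552 = 135.87 mg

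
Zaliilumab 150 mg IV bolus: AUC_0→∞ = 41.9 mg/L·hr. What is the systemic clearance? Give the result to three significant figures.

CL = 3.58 L/hr

CL = Dose_iv / AUC_0→∞
   = 150 / 41.9 = 3.57995 L/hr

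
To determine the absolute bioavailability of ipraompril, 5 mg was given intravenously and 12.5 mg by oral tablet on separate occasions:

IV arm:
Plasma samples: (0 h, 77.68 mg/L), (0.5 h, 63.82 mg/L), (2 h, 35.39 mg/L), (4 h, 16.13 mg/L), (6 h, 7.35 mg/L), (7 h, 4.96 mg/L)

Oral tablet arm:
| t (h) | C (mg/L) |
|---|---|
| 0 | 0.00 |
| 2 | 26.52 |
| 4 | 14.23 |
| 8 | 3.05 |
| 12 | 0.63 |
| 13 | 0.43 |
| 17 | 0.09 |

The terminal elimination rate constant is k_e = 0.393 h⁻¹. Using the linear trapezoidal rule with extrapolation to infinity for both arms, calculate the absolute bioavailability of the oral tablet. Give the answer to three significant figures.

F = 0.218

Trapezoidal AUC_0→7 (IV):
  [0→0.5]: (77.68+63.82)/2 × 0.5 = 35.375
  [0.5→2]: (63.82+35.39)/2 × 1.5 = 74.4075
  [2→4]: (35.39+16.13)/2 × 2 = 51.52
  [4→6]: (16.13+7.35)/2 × 2 = 23.48
  [6→7]: (7.35+4.96)/2 × 1 = 6.155
  Sum = 190.9375 mg/L·h
IV tail: 4.96/0.393 = 12.621; AUC_iv,0→∞ = 190.9375 + 12.621 = 203.5585 mg/L·h
Trapezoidal AUC_0→17 (oral tablet):
  [0→2]: (0.00+26.52)/2 × 2 = 26.52
  [2→4]: (26.52+14.23)/2 × 2 = 40.75
  [4→8]: (14.23+3.05)/2 × 4 = 34.56
  [8→12]: (3.05+0.63)/2 × 4 = 7.36
  [12→13]: (0.63+0.43)/2 × 1 = 0.53
  [13→17]: (0.43+0.09)/2 × 4 = 1.04
  Sum = 110.76 mg/L·h
oral tablet tail: 0.09/0.393 = 0.229; AUC_ev,0→∞ = 110.76 + 0.229 = 110.989 mg/L·h
F = (AUC_ev/D_ev)/(AUC_iv/D_iv) = (110.989/12.5)/(203.5585/5) = 8.87912/40.7117 = 0.2181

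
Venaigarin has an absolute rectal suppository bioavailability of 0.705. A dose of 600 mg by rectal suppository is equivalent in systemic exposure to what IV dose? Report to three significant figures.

Systemic exposure from an extravascular dose = F × D_ev, so the equivalent IV dose is F × D_ev.
D_iv = F × D_ev = 0.705 × 600 = 423 mg

D_iv = 423 mg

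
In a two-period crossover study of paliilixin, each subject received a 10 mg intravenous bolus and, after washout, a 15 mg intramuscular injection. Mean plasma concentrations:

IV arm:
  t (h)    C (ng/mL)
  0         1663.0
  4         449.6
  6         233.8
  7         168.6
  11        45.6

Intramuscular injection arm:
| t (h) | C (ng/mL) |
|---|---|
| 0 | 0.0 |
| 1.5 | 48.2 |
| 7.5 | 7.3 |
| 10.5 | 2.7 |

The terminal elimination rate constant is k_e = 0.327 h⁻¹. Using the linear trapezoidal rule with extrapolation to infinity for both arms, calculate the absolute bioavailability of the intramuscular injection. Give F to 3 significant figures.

F = 0.0265

Trapezoidal AUC_0→11 (IV):
  [0→4]: (1663.0+449.6)/2 × 4 = 4225.2
  [4→6]: (449.6+233.8)/2 × 2 = 683.4
  [6→7]: (233.8+168.6)/2 × 1 = 201.2
  [7→11]: (168.6+45.6)/2 × 4 = 428.4
  Sum = 5538.2 ng/mL·h
IV tail: 45.6/0.327 = 139.450; AUC_iv,0→∞ = 5538.2 + 139.450 = 5677.65 ng/mL·h
Trapezoidal AUC_0→10.5 (intramuscular injection):
  [0→1.5]: (0.0+48.2)/2 × 1.5 = 36.15
  [1.5→7.5]: (48.2+7.3)/2 × 6 = 166.5
  [7.5→10.5]: (7.3+2.7)/2 × 3 = 15.0
  Sum = 217.65 ng/mL·h
intramuscular injection tail: 2.7/0.327 = 8.257; AUC_ev,0→∞ = 217.65 + 8.257 = 225.907 ng/mL·h
F = (AUC_ev/D_ev)/(AUC_iv/D_iv) = (225.907/15)/(5677.65/10) = 15.0605/567.765 = 0.0265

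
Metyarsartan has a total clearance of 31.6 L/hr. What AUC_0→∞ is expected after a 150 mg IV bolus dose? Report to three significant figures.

AUC = 4.75 mg/L·hr

AUC_0→∞ = Dose_iv / CL
        = 150 / 31.6 = 4.74684 mg/L·hr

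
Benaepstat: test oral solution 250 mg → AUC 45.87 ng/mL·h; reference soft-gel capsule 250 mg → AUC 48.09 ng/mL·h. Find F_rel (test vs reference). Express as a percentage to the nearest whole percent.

F_rel = 95%

F_rel = (AUC_test/D_test) / (AUC_ref/D_ref)
      = (45.87/250) / (48.09/250)
      = 0.18348 / 0.19236 = 0.9538 = 95.38%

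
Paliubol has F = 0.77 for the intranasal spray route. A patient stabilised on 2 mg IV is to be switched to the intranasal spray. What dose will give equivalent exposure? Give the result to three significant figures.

For equal systemic exposure: F × D_ev = D_iv
D_ev = D_iv / F = 2 / 0.77 = 2.5974 mg

D_intranasal = 2.60 mg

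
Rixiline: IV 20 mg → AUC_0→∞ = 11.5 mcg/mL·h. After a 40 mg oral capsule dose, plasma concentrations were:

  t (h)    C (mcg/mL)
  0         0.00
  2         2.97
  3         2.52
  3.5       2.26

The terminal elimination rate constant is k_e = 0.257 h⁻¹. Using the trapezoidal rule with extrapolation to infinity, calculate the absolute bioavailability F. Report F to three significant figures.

Trapezoidal AUC_0→3.5 (oral capsule):
  [0→2]: (0.00+2.97)/2 × 2 = 2.97
  [2→3]: (2.97+2.52)/2 × 1 = 2.745
  [3→3.5]: (2.52+2.26)/2 × 0.5 = 1.195
  Sum = 6.91 mcg/mL·h
Tail: C_last/k_e = 2.26/0.257 = 8.794
AUC_0→∞ (oral capsule) = 6.91 + 8.794 = 15.704 mcg/mL·h
F = (AUC_ev/D_ev)/(AUC_iv/D_iv) = (15.704/40)/(11.5/20) = 0.3926/0.575 = 0.6828

F = 0.683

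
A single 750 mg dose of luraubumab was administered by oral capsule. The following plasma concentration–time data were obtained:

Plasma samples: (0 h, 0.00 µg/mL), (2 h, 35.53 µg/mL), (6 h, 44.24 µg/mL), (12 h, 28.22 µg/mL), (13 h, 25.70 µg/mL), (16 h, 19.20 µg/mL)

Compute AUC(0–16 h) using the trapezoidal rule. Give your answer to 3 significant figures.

Trapezoidal AUC_0→16:
  [0→2]: (0.00+35.53)/2 × 2 = 35.53
  [2→6]: (35.53+44.24)/2 × 4 = 159.54
  [6→12]: (44.24+28.22)/2 × 6 = 217.38
  [12→13]: (28.22+25.70)/2 × 1 = 26.96
  [13→16]: (25.70+19.20)/2 × 3 = 67.35
  Sum = 506.76 µg/mL·h

AUC = 507 µg/mL·h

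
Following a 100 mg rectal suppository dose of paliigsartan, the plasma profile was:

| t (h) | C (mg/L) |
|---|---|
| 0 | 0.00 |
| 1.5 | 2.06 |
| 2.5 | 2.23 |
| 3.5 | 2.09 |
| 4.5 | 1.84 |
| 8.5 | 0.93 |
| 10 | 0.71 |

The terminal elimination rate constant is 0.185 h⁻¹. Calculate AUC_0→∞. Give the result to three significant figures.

Trapezoidal AUC_0→10:
  [0→1.5]: (0.00+2.06)/2 × 1.5 = 1.545
  [1.5→2.5]: (2.06+2.23)/2 × 1 = 2.145
  [2.5→3.5]: (2.23+2.09)/2 × 1 = 2.16
  [3.5→4.5]: (2.09+1.84)/2 × 1 = 1.965
  [4.5→8.5]: (1.84+0.93)/2 × 4 = 5.54
  [8.5→10]: (0.93+0.71)/2 × 1.5 = 1.23
  Sum = 14.585 mg/L·h
Extrapolated tail: C_last / k_e = 0.71 / 0.185 = 3.838
AUC_0→∞ = 14.585 + 3.838 = 18.423 mg/L·h

AUC = 18.4 mg/L·h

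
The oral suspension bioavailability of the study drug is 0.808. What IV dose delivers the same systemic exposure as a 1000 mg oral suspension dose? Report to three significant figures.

D_iv = 808 mg

Systemic exposure from an extravascular dose = F × D_ev, so the equivalent IV dose is F × D_ev.
D_iv = F × D_ev = 0.808 × 1000 = 808 mg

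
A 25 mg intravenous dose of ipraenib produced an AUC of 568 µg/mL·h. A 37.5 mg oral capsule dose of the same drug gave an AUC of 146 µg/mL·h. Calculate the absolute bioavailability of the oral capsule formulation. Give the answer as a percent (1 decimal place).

F = (AUC_ev / D_ev) / (AUC_iv / D_iv)
  = (146/37.5) / (568/25)
  = 3.89333 / 22.72 = 0.1714
  = 17.14%

F = 17.1%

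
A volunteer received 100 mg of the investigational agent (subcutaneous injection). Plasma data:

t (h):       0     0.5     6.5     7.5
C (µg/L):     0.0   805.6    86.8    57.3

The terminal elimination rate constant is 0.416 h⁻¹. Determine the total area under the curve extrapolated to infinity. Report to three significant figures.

Trapezoidal AUC_0→7.5:
  [0→0.5]: (0.0+805.6)/2 × 0.5 = 201.4
  [0.5→6.5]: (805.6+86.8)/2 × 6 = 2677.2
  [6.5→7.5]: (86.8+57.3)/2 × 1 = 72.05
  Sum = 2950.65 µg/L·h
Extrapolated tail: C_last / k_e = 57.3 / 0.416 = 137.740
AUC_0→∞ = 2950.65 + 137.740 = 3088.39 µg/L·h

AUC = 3090 µg/L·h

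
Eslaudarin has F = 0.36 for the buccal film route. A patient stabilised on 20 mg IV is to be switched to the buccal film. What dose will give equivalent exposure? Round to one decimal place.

D_buccal = 55.6 mg

For equal systemic exposure: F × D_ev = D_iv
D_ev = D_iv / F = 20 / 0.36 = 55.5556 mg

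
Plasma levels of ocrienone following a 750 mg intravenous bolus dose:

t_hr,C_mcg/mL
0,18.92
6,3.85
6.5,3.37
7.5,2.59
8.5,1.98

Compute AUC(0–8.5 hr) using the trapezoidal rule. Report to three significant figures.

AUC = 75.4 mcg/mL·hr

Trapezoidal AUC_0→8.5:
  [0→6]: (18.92+3.85)/2 × 6 = 68.31
  [6→6.5]: (3.85+3.37)/2 × 0.5 = 1.805
  [6.5→7.5]: (3.37+2.59)/2 × 1 = 2.98
  [7.5→8.5]: (2.59+1.98)/2 × 1 = 2.285
  Sum = 75.38 mcg/mL·hr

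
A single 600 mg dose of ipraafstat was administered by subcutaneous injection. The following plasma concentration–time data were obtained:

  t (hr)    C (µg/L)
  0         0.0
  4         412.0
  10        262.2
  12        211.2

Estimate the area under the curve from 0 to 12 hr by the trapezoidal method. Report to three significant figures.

AUC = 3320 µg/L·hr

Trapezoidal AUC_0→12:
  [0→4]: (0.0+412.0)/2 × 4 = 824.0
  [4→10]: (412.0+262.2)/2 × 6 = 2022.6
  [10→12]: (262.2+211.2)/2 × 2 = 473.4
  Sum = 3320.0 µg/L·hr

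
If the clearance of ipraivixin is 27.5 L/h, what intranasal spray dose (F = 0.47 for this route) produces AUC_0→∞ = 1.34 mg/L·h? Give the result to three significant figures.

Dose = 78.4 mg

Dose = CL × AUC_0→∞ / F
     = 27.5 × 1.34 / 0.47 = 78.4043 mg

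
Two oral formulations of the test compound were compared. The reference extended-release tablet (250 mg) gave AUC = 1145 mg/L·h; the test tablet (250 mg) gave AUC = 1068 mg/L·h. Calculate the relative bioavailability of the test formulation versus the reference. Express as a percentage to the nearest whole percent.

F_rel = (AUC_test/D_test) / (AUC_ref/D_ref)
      = (1068/250) / (1145/250)
      = 4.272 / 4.58 = 0.9328 = 93.28%

F_rel = 93%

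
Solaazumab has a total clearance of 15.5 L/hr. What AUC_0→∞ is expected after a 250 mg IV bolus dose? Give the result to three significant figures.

AUC = 16.1 mg/L·hr

AUC_0→∞ = Dose_iv / CL
        = 250 / 15.5 = 16.129 mg/L·hr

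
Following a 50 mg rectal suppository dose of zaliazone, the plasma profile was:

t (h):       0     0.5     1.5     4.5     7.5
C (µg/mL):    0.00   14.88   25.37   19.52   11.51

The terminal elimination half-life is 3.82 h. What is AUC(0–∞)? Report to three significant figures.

Trapezoidal AUC_0→7.5:
  [0→0.5]: (0.00+14.88)/2 × 0.5 = 3.72
  [0.5→1.5]: (14.88+25.37)/2 × 1 = 20.125
  [1.5→4.5]: (25.37+19.52)/2 × 3 = 67.335
  [4.5→7.5]: (19.52+11.51)/2 × 3 = 46.545
  Sum = 137.725 µg/mL·h
k_e = ln2 / t½ = 0.693147 / 3.82 = 0.1815 h^-1
Extrapolated tail: C_last / k_e = 11.51 / 0.1815 = 63.416
AUC_0→∞ = 137.725 + 63.416 = 201.141 µg/mL·h

AUC = 201 µg/mL·h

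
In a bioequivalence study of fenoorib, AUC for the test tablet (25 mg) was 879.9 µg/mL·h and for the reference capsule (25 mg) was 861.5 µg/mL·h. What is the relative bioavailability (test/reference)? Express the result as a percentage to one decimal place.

F_rel = 102.1%

F_rel = (AUC_test/D_test) / (AUC_ref/D_ref)
      = (879.9/25) / (861.5/25)
      = 35.196 / 34.46 = 1.0214 = 102.14%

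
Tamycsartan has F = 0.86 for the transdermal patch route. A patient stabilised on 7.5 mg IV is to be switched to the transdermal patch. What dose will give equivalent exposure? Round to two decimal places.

For equal systemic exposure: F × D_ev = D_iv
D_ev = D_iv / F = 7.5 / 0.86 = 8.72093 mg

D_transdermal = 8.72 mg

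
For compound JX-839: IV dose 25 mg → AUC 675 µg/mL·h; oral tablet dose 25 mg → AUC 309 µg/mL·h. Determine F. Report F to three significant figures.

F = (AUC_ev / D_ev) / (AUC_iv / D_iv)
  = (309/25) / (675/25)
  = 12.36 / 27 = 0.4578

F = 0.458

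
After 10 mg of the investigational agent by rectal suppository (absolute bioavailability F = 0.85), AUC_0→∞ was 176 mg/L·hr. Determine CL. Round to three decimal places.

CL = F × Dose / AUC_0→∞
   = 0.85 × 10 / 176 = 0.0482955 L/hr

CL = 0.048 L/hr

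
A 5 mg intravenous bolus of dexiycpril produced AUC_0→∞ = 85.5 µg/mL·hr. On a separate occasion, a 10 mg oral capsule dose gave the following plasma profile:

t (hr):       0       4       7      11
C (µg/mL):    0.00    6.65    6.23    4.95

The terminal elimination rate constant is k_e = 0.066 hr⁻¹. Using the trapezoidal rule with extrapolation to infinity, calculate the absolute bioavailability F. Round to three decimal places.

F = 0.760

Trapezoidal AUC_0→11 (oral capsule):
  [0→4]: (0.00+6.65)/2 × 4 = 13.3
  [4→7]: (6.65+6.23)/2 × 3 = 19.32
  [7→11]: (6.23+4.95)/2 × 4 = 22.36
  Sum = 54.98 µg/mL·hr
Tail: C_last/k_e = 4.95/0.066 = 75.000
AUC_0→∞ (oral capsule) = 54.98 + 75.000 = 129.98 µg/mL·hr
F = (AUC_ev/D_ev)/(AUC_iv/D_iv) = (129.98/10)/(85.5/5) = 12.998/17.1 = 0.7601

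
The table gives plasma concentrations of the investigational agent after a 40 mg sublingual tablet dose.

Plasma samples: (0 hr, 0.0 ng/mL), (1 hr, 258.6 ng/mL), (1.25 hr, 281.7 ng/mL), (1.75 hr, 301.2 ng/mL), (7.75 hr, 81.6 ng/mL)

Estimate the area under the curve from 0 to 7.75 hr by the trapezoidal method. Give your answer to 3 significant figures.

AUC = 1490 ng/mL·hr

Trapezoidal AUC_0→7.75:
  [0→1]: (0.0+258.6)/2 × 1 = 129.3
  [1→1.25]: (258.6+281.7)/2 × 0.25 = 67.5375
  [1.25→1.75]: (281.7+301.2)/2 × 0.5 = 145.725
  [1.75→7.75]: (301.2+81.6)/2 × 6 = 1148.4
  Sum = 1490.9625 ng/mL·hr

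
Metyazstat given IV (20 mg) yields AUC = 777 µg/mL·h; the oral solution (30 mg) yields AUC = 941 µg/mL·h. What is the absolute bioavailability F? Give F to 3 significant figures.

F = 0.807

F = (AUC_ev / D_ev) / (AUC_iv / D_iv)
  = (941/30) / (777/20)
  = 31.3667 / 38.85 = 0.8074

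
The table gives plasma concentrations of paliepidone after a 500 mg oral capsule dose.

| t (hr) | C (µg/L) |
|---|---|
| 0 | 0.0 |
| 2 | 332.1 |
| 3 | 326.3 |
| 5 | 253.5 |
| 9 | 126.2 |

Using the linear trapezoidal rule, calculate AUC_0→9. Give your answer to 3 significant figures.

AUC = 2000 µg/L·hr

Trapezoidal AUC_0→9:
  [0→2]: (0.0+332.1)/2 × 2 = 332.1
  [2→3]: (332.1+326.3)/2 × 1 = 329.2
  [3→5]: (326.3+253.5)/2 × 2 = 579.8
  [5→9]: (253.5+126.2)/2 × 4 = 759.4
  Sum = 2000.5 µg/L·hr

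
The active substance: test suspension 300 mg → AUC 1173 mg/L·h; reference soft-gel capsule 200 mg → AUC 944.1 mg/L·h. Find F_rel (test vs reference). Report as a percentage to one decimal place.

F_rel = 82.8%

F_rel = (AUC_test/D_test) / (AUC_ref/D_ref)
      = (1173/300) / (944.1/200)
      = 3.91 / 4.7205 = 0.8283 = 82.83%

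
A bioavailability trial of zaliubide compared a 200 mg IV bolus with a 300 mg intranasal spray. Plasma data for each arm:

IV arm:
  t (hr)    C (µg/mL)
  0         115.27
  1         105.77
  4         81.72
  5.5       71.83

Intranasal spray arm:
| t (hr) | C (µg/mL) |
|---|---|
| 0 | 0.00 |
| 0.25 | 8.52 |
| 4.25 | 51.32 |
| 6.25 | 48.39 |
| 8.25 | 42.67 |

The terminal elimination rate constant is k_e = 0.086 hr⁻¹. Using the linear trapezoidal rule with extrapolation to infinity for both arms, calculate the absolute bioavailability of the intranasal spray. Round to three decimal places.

Trapezoidal AUC_0→5.5 (IV):
  [0→1]: (115.27+105.77)/2 × 1 = 110.52
  [1→4]: (105.77+81.72)/2 × 3 = 281.235
  [4→5.5]: (81.72+71.83)/2 × 1.5 = 115.1625
  Sum = 506.9175 µg/mL·hr
IV tail: 71.83/0.086 = 835.233; AUC_iv,0→∞ = 506.9175 + 835.233 = 1342.1505 µg/mL·hr
Trapezoidal AUC_0→8.25 (intranasal spray):
  [0→0.25]: (0.00+8.52)/2 × 0.25 = 1.065
  [0.25→4.25]: (8.52+51.32)/2 × 4 = 119.68
  [4.25→6.25]: (51.32+48.39)/2 × 2 = 99.71
  [6.25→8.25]: (48.39+42.67)/2 × 2 = 91.06
  Sum = 311.515 µg/mL·hr
intranasal spray tail: 42.67/0.086 = 496.163; AUC_ev,0→∞ = 311.515 + 496.163 = 807.678 µg/mL·hr
F = (AUC_ev/D_ev)/(AUC_iv/D_iv) = (807.678/300)/(1342.1505/200) = 2.69226/6.7107525 = 0.4012

F = 0.401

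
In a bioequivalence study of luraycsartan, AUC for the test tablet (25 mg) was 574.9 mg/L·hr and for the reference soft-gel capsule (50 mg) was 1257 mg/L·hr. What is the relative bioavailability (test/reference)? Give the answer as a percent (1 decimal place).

F_rel = 91.5%

F_rel = (AUC_test/D_test) / (AUC_ref/D_ref)
      = (574.9/25) / (1257/50)
      = 22.996 / 25.14 = 0.9147 = 91.47%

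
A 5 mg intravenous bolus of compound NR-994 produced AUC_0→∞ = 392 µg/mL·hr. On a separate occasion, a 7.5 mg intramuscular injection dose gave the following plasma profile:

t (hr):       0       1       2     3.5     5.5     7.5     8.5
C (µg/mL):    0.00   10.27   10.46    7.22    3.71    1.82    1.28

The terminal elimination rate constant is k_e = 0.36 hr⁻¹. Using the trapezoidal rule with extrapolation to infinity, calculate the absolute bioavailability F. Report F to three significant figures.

F = 0.0856

Trapezoidal AUC_0→8.5 (intramuscular injection):
  [0→1]: (0.00+10.27)/2 × 1 = 5.135
  [1→2]: (10.27+10.46)/2 × 1 = 10.365
  [2→3.5]: (10.46+7.22)/2 × 1.5 = 13.26
  [3.5→5.5]: (7.22+3.71)/2 × 2 = 10.93
  [5.5→7.5]: (3.71+1.82)/2 × 2 = 5.53
  [7.5→8.5]: (1.82+1.28)/2 × 1 = 1.55
  Sum = 46.77 µg/mL·hr
Tail: C_last/k_e = 1.28/0.36 = 3.556
AUC_0→∞ (intramuscular injection) = 46.77 + 3.556 = 50.326 µg/mL·hr
F = (AUC_ev/D_ev)/(AUC_iv/D_iv) = (50.326/7.5)/(392/5) = 6.71013/78.4 = 0.0856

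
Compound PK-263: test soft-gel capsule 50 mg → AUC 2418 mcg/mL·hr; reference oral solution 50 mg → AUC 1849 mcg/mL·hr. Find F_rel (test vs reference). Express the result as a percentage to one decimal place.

F_rel = 130.8%

F_rel = (AUC_test/D_test) / (AUC_ref/D_ref)
      = (2418/50) / (1849/50)
      = 48.36 / 36.98 = 1.3077 = 130.77%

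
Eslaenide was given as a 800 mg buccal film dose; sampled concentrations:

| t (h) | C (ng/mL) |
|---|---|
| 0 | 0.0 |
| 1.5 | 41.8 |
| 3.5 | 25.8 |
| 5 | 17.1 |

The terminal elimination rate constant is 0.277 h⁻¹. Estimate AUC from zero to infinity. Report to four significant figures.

AUC = 192.9 ng/mL·h

Trapezoidal AUC_0→5:
  [0→1.5]: (0.0+41.8)/2 × 1.5 = 31.35
  [1.5→3.5]: (41.8+25.8)/2 × 2 = 67.6
  [3.5→5]: (25.8+17.1)/2 × 1.5 = 32.175
  Sum = 131.125 ng/mL·h
Extrapolated tail: C_last / k_e = 17.1 / 0.277 = 61.733
AUC_0→∞ = 131.125 + 61.733 = 192.858 ng/mL·h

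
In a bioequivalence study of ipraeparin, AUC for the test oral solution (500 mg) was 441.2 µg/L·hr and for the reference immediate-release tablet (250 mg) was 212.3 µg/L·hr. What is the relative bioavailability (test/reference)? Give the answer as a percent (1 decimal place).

F_rel = 103.9%

F_rel = (AUC_test/D_test) / (AUC_ref/D_ref)
      = (441.2/500) / (212.3/250)
      = 0.8824 / 0.8492 = 1.0391 = 103.91%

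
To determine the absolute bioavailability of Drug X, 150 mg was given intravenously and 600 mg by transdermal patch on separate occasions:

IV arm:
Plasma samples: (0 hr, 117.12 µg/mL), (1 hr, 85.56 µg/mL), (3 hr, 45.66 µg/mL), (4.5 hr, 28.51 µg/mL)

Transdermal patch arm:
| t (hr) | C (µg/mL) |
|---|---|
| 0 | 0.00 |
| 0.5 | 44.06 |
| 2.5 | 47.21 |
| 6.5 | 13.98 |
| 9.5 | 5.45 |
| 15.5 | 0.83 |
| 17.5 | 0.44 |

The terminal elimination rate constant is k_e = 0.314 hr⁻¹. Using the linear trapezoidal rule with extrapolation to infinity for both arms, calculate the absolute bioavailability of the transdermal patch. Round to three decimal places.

Trapezoidal AUC_0→4.5 (IV):
  [0→1]: (117.12+85.56)/2 × 1 = 101.34
  [1→3]: (85.56+45.66)/2 × 2 = 131.22
  [3→4.5]: (45.66+28.51)/2 × 1.5 = 55.6275
  Sum = 288.1875 µg/mL·hr
IV tail: 28.51/0.314 = 90.796; AUC_iv,0→∞ = 288.1875 + 90.796 = 378.9835 µg/mL·hr
Trapezoidal AUC_0→17.5 (transdermal patch):
  [0→0.5]: (0.00+44.06)/2 × 0.5 = 11.015
  [0.5→2.5]: (44.06+47.21)/2 × 2 = 91.27
  [2.5→6.5]: (47.21+13.98)/2 × 4 = 122.38
  [6.5→9.5]: (13.98+5.45)/2 × 3 = 29.145
  [9.5→15.5]: (5.45+0.83)/2 × 6 = 18.84
  [15.5→17.5]: (0.83+0.44)/2 × 2 = 1.27
  Sum = 273.92 µg/mL·hr
transdermal patch tail: 0.44/0.314 = 1.401; AUC_ev,0→∞ = 273.92 + 1.401 = 275.321 µg/mL·hr
F = (AUC_ev/D_ev)/(AUC_iv/D_iv) = (275.321/600)/(378.9835/150) = 0.458868/2.52656 = 0.1816

F = 0.182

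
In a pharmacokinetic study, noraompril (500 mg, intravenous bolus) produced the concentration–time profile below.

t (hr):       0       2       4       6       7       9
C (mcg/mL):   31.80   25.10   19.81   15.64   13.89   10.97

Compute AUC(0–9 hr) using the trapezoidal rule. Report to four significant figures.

AUC = 176.9 mcg/mL·hr

Trapezoidal AUC_0→9:
  [0→2]: (31.80+25.10)/2 × 2 = 56.9
  [2→4]: (25.10+19.81)/2 × 2 = 44.91
  [4→6]: (19.81+15.64)/2 × 2 = 35.45
  [6→7]: (15.64+13.89)/2 × 1 = 14.765
  [7→9]: (13.89+10.97)/2 × 2 = 24.86
  Sum = 176.885 mcg/mL·hr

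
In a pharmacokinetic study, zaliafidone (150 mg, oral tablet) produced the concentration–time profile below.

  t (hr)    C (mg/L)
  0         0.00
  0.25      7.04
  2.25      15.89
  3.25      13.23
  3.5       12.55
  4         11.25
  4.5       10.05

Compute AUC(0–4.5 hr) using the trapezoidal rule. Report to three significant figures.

Trapezoidal AUC_0→4.5:
  [0→0.25]: (0.00+7.04)/2 × 0.25 = 0.88
  [0.25→2.25]: (7.04+15.89)/2 × 2 = 22.93
  [2.25→3.25]: (15.89+13.23)/2 × 1 = 14.56
  [3.25→3.5]: (13.23+12.55)/2 × 0.25 = 3.2225
  [3.5→4]: (12.55+11.25)/2 × 0.5 = 5.95
  [4→4.5]: (11.25+10.05)/2 × 0.5 = 5.325
  Sum = 52.8675 mg/L·hr

AUC = 52.9 mg/L·hr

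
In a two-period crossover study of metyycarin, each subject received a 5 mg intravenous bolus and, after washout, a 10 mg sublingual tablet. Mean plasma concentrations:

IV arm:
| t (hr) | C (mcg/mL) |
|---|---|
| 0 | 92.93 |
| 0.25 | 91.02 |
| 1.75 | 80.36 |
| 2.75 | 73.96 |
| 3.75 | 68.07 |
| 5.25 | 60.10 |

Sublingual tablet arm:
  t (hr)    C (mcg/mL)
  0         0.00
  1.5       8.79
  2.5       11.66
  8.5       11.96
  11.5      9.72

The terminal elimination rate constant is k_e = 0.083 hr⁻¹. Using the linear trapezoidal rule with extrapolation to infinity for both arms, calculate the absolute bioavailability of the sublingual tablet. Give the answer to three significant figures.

Trapezoidal AUC_0→5.25 (IV):
  [0→0.25]: (92.93+91.02)/2 × 0.25 = 22.99375
  [0.25→1.75]: (91.02+80.36)/2 × 1.5 = 128.535
  [1.75→2.75]: (80.36+73.96)/2 × 1 = 77.16
  [2.75→3.75]: (73.96+68.07)/2 × 1 = 71.015
  [3.75→5.25]: (68.07+60.10)/2 × 1.5 = 96.1275
  Sum = 395.83125 mcg/mL·hr
IV tail: 60.10/0.083 = 724.096; AUC_iv,0→∞ = 395.83125 + 724.096 = 1119.92725 mcg/mL·hr
Trapezoidal AUC_0→11.5 (sublingual tablet):
  [0→1.5]: (0.00+8.79)/2 × 1.5 = 6.5925
  [1.5→2.5]: (8.79+11.66)/2 × 1 = 10.225
  [2.5→8.5]: (11.66+11.96)/2 × 6 = 70.86
  [8.5→11.5]: (11.96+9.72)/2 × 3 = 32.52
  Sum = 120.1975 mcg/mL·hr
sublingual tablet tail: 9.72/0.083 = 117.108; AUC_ev,0→∞ = 120.1975 + 117.108 = 237.3055 mcg/mL·hr
F = (AUC_ev/D_ev)/(AUC_iv/D_iv) = (237.3055/10)/(1119.92725/5) = 23.73055/223.98545 = 0.1059

F = 0.106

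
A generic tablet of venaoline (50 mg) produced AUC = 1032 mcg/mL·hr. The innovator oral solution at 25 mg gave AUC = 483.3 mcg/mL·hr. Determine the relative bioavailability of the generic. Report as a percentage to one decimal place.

F_rel = (AUC_test/D_test) / (AUC_ref/D_ref)
      = (1032/50) / (483.3/25)
      = 20.64 / 19.332 = 1.0677 = 106.77%

F_rel = 106.8%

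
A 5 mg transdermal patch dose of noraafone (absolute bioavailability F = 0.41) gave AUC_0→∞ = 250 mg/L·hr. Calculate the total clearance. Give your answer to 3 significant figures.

CL = F × Dose / AUC_0→∞
   = 0.41 × 5 / 250 = 0.0082 L/hr

CL = 0.00820 L/hr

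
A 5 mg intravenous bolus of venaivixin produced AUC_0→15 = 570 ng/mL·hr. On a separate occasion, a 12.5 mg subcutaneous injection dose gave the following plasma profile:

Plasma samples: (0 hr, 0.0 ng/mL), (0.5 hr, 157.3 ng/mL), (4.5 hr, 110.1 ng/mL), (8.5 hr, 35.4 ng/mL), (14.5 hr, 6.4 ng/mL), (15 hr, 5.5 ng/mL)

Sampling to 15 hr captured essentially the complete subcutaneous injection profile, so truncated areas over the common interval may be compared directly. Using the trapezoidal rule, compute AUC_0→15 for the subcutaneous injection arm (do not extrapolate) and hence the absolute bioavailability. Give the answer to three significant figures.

F = 0.697

Trapezoidal AUC_0→15 (subcutaneous injection):
  [0→0.5]: (0.0+157.3)/2 × 0.5 = 39.325
  [0.5→4.5]: (157.3+110.1)/2 × 4 = 534.8
  [4.5→8.5]: (110.1+35.4)/2 × 4 = 291.0
  [8.5→14.5]: (35.4+6.4)/2 × 6 = 125.4
  [14.5→15]: (6.4+5.5)/2 × 0.5 = 2.975
  Sum = 993.5 ng/mL·hr
F = (AUC_ev/D_ev)/(AUC_iv/D_iv) = (993.5/12.5)/(570/5) = 79.48/114 = 0.6972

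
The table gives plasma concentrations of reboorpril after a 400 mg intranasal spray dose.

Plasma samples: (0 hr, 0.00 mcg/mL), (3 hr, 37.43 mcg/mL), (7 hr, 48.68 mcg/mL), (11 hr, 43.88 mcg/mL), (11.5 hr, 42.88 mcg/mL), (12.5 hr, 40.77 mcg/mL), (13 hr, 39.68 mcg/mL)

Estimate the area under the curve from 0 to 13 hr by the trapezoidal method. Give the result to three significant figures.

AUC = 497 mcg/mL·hr

Trapezoidal AUC_0→13:
  [0→3]: (0.00+37.43)/2 × 3 = 56.145
  [3→7]: (37.43+48.68)/2 × 4 = 172.22
  [7→11]: (48.68+43.88)/2 × 4 = 185.12
  [11→11.5]: (43.88+42.88)/2 × 0.5 = 21.69
  [11.5→12.5]: (42.88+40.77)/2 × 1 = 41.825
  [12.5→13]: (40.77+39.68)/2 × 0.5 = 20.1125
  Sum = 497.1125 mcg/mL·hr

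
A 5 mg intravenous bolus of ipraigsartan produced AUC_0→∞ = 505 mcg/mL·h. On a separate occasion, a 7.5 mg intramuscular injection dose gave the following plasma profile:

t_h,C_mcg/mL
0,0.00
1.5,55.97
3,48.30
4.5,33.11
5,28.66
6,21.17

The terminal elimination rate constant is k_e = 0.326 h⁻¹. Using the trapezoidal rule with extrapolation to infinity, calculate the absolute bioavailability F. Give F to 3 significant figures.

F = 0.378

Trapezoidal AUC_0→6 (intramuscular injection):
  [0→1.5]: (0.00+55.97)/2 × 1.5 = 41.9775
  [1.5→3]: (55.97+48.30)/2 × 1.5 = 78.2025
  [3→4.5]: (48.30+33.11)/2 × 1.5 = 61.0575
  [4.5→5]: (33.11+28.66)/2 × 0.5 = 15.4425
  [5→6]: (28.66+21.17)/2 × 1 = 24.915
  Sum = 221.595 mcg/mL·h
Tail: C_last/k_e = 21.17/0.326 = 64.939
AUC_0→∞ (intramuscular injection) = 221.595 + 64.939 = 286.534 mcg/mL·h
F = (AUC_ev/D_ev)/(AUC_iv/D_iv) = (286.534/7.5)/(505/5) = 38.2045/101 = 0.3783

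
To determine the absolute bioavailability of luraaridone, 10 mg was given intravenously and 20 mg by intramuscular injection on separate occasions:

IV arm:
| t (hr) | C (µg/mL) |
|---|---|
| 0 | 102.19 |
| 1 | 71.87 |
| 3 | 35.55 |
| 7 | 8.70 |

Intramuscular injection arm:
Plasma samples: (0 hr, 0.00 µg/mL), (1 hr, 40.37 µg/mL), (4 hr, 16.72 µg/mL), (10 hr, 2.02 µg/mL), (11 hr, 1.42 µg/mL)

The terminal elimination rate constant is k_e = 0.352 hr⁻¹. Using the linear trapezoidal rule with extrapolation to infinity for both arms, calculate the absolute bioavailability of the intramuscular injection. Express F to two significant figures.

F = 0.27

Trapezoidal AUC_0→7 (IV):
  [0→1]: (102.19+71.87)/2 × 1 = 87.03
  [1→3]: (71.87+35.55)/2 × 2 = 107.42
  [3→7]: (35.55+8.70)/2 × 4 = 88.5
  Sum = 282.95 µg/mL·hr
IV tail: 8.70/0.352 = 24.716; AUC_iv,0→∞ = 282.95 + 24.716 = 307.666 µg/mL·hr
Trapezoidal AUC_0→11 (intramuscular injection):
  [0→1]: (0.00+40.37)/2 × 1 = 20.185
  [1→4]: (40.37+16.72)/2 × 3 = 85.635
  [4→10]: (16.72+2.02)/2 × 6 = 56.22
  [10→11]: (2.02+1.42)/2 × 1 = 1.72
  Sum = 163.76 µg/mL·hr
intramuscular injection tail: 1.42/0.352 = 4.034; AUC_ev,0→∞ = 163.76 + 4.034 = 167.794 µg/mL·hr
F = (AUC_ev/D_ev)/(AUC_iv/D_iv) = (167.794/20)/(307.666/10) = 8.3897/30.7666 = 0.2727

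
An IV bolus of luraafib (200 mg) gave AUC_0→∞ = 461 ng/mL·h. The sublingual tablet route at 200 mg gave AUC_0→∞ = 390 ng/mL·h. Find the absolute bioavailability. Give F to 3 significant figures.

F = (AUC_ev / D_ev) / (AUC_iv / D_iv)
  = (390/200) / (461/200)
  = 1.95 / 2.305 = 0.8460

F = 0.846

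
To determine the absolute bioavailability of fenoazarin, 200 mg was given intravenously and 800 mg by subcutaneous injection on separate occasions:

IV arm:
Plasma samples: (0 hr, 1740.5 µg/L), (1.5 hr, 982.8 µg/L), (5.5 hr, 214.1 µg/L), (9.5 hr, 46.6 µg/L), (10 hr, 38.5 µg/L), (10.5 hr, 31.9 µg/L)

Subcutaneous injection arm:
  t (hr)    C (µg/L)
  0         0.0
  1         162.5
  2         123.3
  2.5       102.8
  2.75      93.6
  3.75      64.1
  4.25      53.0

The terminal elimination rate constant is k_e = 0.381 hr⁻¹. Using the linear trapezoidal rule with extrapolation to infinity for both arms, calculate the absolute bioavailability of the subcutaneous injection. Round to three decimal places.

F = 0.027

Trapezoidal AUC_0→10.5 (IV):
  [0→1.5]: (1740.5+982.8)/2 × 1.5 = 2042.475
  [1.5→5.5]: (982.8+214.1)/2 × 4 = 2393.8
  [5.5→9.5]: (214.1+46.6)/2 × 4 = 521.4
  [9.5→10]: (46.6+38.5)/2 × 0.5 = 21.275
  [10→10.5]: (38.5+31.9)/2 × 0.5 = 17.6
  Sum = 4996.55 µg/L·hr
IV tail: 31.9/0.381 = 83.727; AUC_iv,0→∞ = 4996.55 + 83.727 = 5080.277 µg/L·hr
Trapezoidal AUC_0→4.25 (subcutaneous injection):
  [0→1]: (0.0+162.5)/2 × 1 = 81.25
  [1→2]: (162.5+123.3)/2 × 1 = 142.9
  [2→2.5]: (123.3+102.8)/2 × 0.5 = 56.525
  [2.5→2.75]: (102.8+93.6)/2 × 0.25 = 24.55
  [2.75→3.75]: (93.6+64.1)/2 × 1 = 78.85
  [3.75→4.25]: (64.1+53.0)/2 × 0.5 = 29.275
  Sum = 413.35 µg/L·hr
subcutaneous injection tail: 53.0/0.381 = 139.108; AUC_ev,0→∞ = 413.35 + 139.108 = 552.458 µg/L·hr
F = (AUC_ev/D_ev)/(AUC_iv/D_iv) = (552.458/800)/(5080.277/200) = 0.6905725/25.401385 = 0.0272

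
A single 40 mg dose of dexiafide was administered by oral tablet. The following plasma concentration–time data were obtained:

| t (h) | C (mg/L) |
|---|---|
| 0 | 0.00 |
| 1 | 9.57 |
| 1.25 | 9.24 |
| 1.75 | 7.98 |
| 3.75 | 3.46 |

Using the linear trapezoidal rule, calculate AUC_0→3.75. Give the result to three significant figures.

Trapezoidal AUC_0→3.75:
  [0→1]: (0.00+9.57)/2 × 1 = 4.785
  [1→1.25]: (9.57+9.24)/2 × 0.25 = 2.35125
  [1.25→1.75]: (9.24+7.98)/2 × 0.5 = 4.305
  [1.75→3.75]: (7.98+3.46)/2 × 2 = 11.44
  Sum = 22.88125 mg/L·h

AUC = 22.9 mg/L·h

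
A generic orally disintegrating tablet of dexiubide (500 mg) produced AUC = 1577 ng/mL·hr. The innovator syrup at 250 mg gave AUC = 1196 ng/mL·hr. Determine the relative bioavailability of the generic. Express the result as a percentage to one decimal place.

F_rel = (AUC_test/D_test) / (AUC_ref/D_ref)
      = (1577/500) / (1196/250)
      = 3.154 / 4.784 = 0.6593 = 65.93%

F_rel = 65.9%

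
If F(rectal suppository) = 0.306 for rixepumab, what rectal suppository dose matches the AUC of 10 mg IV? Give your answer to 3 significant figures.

For equal systemic exposure: F × D_ev = D_iv
D_ev = D_iv / F = 10 / 0.306 = 32.6797 mg

D_rectal = 32.7 mg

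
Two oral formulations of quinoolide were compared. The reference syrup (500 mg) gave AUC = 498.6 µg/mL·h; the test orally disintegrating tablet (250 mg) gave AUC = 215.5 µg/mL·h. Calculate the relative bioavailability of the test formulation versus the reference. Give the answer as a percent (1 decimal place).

F_rel = (AUC_test/D_test) / (AUC_ref/D_ref)
      = (215.5/250) / (498.6/500)
      = 0.862 / 0.9972 = 0.8644 = 86.44%

F_rel = 86.4%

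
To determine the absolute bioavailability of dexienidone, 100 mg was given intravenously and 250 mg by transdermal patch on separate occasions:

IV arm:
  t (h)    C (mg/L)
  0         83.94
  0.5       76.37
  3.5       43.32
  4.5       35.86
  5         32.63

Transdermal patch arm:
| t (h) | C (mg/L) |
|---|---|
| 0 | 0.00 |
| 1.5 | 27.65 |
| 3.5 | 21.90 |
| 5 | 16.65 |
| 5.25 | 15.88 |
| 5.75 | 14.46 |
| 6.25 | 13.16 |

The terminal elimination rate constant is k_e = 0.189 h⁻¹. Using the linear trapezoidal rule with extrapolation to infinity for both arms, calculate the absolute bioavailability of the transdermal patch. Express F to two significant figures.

F = 0.17

Trapezoidal AUC_0→5 (IV):
  [0→0.5]: (83.94+76.37)/2 × 0.5 = 40.0775
  [0.5→3.5]: (76.37+43.32)/2 × 3 = 179.535
  [3.5→4.5]: (43.32+35.86)/2 × 1 = 39.59
  [4.5→5]: (35.86+32.63)/2 × 0.5 = 17.1225
  Sum = 276.325 mg/L·h
IV tail: 32.63/0.189 = 172.646; AUC_iv,0→∞ = 276.325 + 172.646 = 448.971 mg/L·h
Trapezoidal AUC_0→6.25 (transdermal patch):
  [0→1.5]: (0.00+27.65)/2 × 1.5 = 20.7375
  [1.5→3.5]: (27.65+21.90)/2 × 2 = 49.55
  [3.5→5]: (21.90+16.65)/2 × 1.5 = 28.9125
  [5→5.25]: (16.65+15.88)/2 × 0.25 = 4.06625
  [5.25→5.75]: (15.88+14.46)/2 × 0.5 = 7.585
  [5.75→6.25]: (14.46+13.16)/2 × 0.5 = 6.905
  Sum = 117.75625 mg/L·h
transdermal patch tail: 13.16/0.189 = 69.630; AUC_ev,0→∞ = 117.75625 + 69.630 = 187.38625 mg/L·h
F = (AUC_ev/D_ev)/(AUC_iv/D_iv) = (187.38625/250)/(448.971/100) = 0.749545/4.48971 = 0.1669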